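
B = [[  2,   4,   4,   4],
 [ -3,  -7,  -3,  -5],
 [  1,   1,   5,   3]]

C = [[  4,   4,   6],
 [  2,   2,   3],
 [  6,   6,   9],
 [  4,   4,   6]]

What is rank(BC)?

1

First compute BC:
[[ 56,  56,  84],
 [-64, -64, -96],
 [ 48,  48,  72]]
Now row reduce the product.
R2 ← R2 + (8/7)·R1: [0, 0, 0]
R3 ← R3 − (6/7)·R1: [0, 0, 0]
1 nonzero row, so rank(BC) = 1.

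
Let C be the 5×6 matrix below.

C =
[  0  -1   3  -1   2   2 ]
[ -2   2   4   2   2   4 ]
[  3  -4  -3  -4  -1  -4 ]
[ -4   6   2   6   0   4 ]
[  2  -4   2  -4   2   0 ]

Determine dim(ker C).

4

Row reduce to echelon form.
Swap R1 ↔ R2
R3 ← R3 + (3/2)·R1: [0, -1, 3, -1, 2, 2]
R4 ← R4 − (2)·R1: [0, 2, -6, 2, -4, -4]
R5 ← R5 + R1: [0, -2, 6, -2, 4, 4]
R3 ← R3 − R2: [0, 0, 0, 0, 0, 0]
R4 ← R4 + (2)·R2: [0, 0, 0, 0, 0, 0]
R5 ← R5 − (2)·R2: [0, 0, 0, 0, 0, 0]
2 nonzero rows, so rank(C) = 2.
C has 6 columns; by rank–nullity, nullity = 6 − 2 = 4.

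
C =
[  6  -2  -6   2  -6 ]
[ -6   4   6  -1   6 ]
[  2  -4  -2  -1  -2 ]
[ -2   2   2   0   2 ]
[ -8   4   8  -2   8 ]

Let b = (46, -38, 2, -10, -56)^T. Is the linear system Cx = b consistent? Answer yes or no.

Row reduce the augmented matrix [C | b].
R2 ← R2 + R1: [0, 2, 0, 1, 0, 8]
R3 ← R3 − (1/3)·R1: [0, -10/3, 0, -5/3, 0, -40/3]
R4 ← R4 + (1/3)·R1: [0, 4/3, 0, 2/3, 0, 16/3]
R5 ← R5 + (4/3)·R1: [0, 4/3, 0, 2/3, 0, 16/3]
R3 ← R3 + (5/3)·R2: [0, 0, 0, 0, 0, 0]
R4 ← R4 − (2/3)·R2: [0, 0, 0, 0, 0, 0]
R5 ← R5 − (2/3)·R2: [0, 0, 0, 0, 0, 0]
The echelon form has 2 nonzero rows, and every pivot lies in the first 5 columns, so rank(C) = rank([C|b]) = 2.
The system is consistent.

yes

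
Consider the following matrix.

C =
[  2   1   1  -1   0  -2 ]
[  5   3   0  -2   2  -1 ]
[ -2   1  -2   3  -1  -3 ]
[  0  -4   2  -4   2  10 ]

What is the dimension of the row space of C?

Row reduce to echelon form.
R2 ← R2 − (5/2)·R1: [0, 1/2, -5/2, 1/2, 2, 4]
R3 ← R3 + R1: [0, 2, -1, 2, -1, -5]
R3 ← R3 − (4)·R2: [0, 0, 9, 0, -9, -21]
R4 ← R4 + (8)·R2: [0, 0, -18, 0, 18, 42]
R4 ← R4 + (2)·R3: [0, 0, 0, 0, 0, 0]
Echelon form has 3 nonzero rows, so rank(C) = 3.
The row space has dimension equal to the rank: 3.

3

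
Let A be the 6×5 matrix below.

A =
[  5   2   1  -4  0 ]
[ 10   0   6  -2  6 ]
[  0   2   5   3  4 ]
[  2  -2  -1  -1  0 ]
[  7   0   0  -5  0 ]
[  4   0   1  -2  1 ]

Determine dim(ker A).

Row reduce to echelon form.
R2 ← R2 − (2)·R1: [0, -4, 4, 6, 6]
R4 ← R4 − (2/5)·R1: [0, -14/5, -7/5, 3/5, 0]
R5 ← R5 − (7/5)·R1: [0, -14/5, -7/5, 3/5, 0]
R6 ← R6 − (4/5)·R1: [0, -8/5, 1/5, 6/5, 1]
R3 ← R3 + (1/2)·R2: [0, 0, 7, 6, 7]
R4 ← R4 − (7/10)·R2: [0, 0, -21/5, -18/5, -21/5]
R5 ← R5 − (7/10)·R2: [0, 0, -21/5, -18/5, -21/5]
R6 ← R6 − (2/5)·R2: [0, 0, -7/5, -6/5, -7/5]
R4 ← R4 + (3/5)·R3: [0, 0, 0, 0, 0]
R5 ← R5 + (3/5)·R3: [0, 0, 0, 0, 0]
R6 ← R6 + (1/5)·R3: [0, 0, 0, 0, 0]
3 nonzero rows, so rank(A) = 3.
A has 5 columns; by rank–nullity, nullity = 5 − 3 = 2.

2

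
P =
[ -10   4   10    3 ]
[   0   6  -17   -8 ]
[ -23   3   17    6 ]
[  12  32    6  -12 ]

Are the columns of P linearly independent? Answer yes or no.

Row reduce P to echelon form.
R3 ← R3 − (23/10)·R1: [0, -31/5, -6, -9/10]
R4 ← R4 + (6/5)·R1: [0, 184/5, 18, -42/5]
R3 ← R3 + (31/30)·R2: [0, 0, -707/30, -55/6]
R4 ← R4 − (92/15)·R2: [0, 0, 1834/15, 122/3]
R4 ← R4 + (524/101)·R3: [0, 0, 0, -696/101]
4 pivots among 4 columns.
Every column is a pivot column, so the columns are linearly independent.

yes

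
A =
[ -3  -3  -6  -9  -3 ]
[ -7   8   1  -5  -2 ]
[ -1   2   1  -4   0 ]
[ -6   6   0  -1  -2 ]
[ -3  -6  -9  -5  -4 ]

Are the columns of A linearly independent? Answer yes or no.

no

Row reduce A to echelon form.
R2 ← R2 − (7/3)·R1: [0, 15, 15, 16, 5]
R3 ← R3 − (1/3)·R1: [0, 3, 3, -1, 1]
R4 ← R4 − (2)·R1: [0, 12, 12, 17, 4]
R5 ← R5 − R1: [0, -3, -3, 4, -1]
R3 ← R3 − (1/5)·R2: [0, 0, 0, -21/5, 0]
R4 ← R4 − (4/5)·R2: [0, 0, 0, 21/5, 0]
R5 ← R5 + (1/5)·R2: [0, 0, 0, 36/5, 0]
R4 ← R4 + R3: [0, 0, 0, 0, 0]
R5 ← R5 + (12/7)·R3: [0, 0, 0, 0, 0]
3 pivots among 5 columns.
Only 3 < 5 pivot columns, so the columns are linearly dependent.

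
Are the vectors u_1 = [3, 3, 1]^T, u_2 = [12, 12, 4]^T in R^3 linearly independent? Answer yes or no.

Form the matrix with these vectors as rows and row reduce.
R2 ← R2 − (4)·R1: [0, 0, 0]
1 nonzero row, so the 2 vectors span a space of dimension 1.
Since 1 < 2, the vectors are linearly dependent.

no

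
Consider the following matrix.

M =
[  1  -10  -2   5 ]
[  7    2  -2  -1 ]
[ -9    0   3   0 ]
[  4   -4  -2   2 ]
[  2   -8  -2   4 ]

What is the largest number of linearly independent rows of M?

Row reduce to echelon form.
R2 ← R2 − (7)·R1: [0, 72, 12, -36]
R3 ← R3 + (9)·R1: [0, -90, -15, 45]
R4 ← R4 − (4)·R1: [0, 36, 6, -18]
R5 ← R5 − (2)·R1: [0, 12, 2, -6]
R3 ← R3 + (5/4)·R2: [0, 0, 0, 0]
R4 ← R4 − (1/2)·R2: [0, 0, 0, 0]
R5 ← R5 − (1/6)·R2: [0, 0, 0, 0]
Echelon form has 2 nonzero rows, so rank(M) = 2.
The rank gives the maximum number of linearly independent rows: 2.

2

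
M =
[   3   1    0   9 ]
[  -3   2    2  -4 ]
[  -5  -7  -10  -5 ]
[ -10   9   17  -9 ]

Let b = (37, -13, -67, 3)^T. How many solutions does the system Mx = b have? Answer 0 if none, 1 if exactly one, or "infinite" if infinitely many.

Row reduce the augmented matrix [M | b].
R2 ← R2 + R1: [0, 3, 2, 5, 24]
R3 ← R3 + (5/3)·R1: [0, -16/3, -10, 10, -16/3]
R4 ← R4 + (10/3)·R1: [0, 37/3, 17, 21, 379/3]
R3 ← R3 + (16/9)·R2: [0, 0, -58/9, 170/9, 112/3]
R4 ← R4 − (37/9)·R2: [0, 0, 79/9, 4/9, 83/3]
R4 ← R4 + (79/58)·R3: [0, 0, 0, 759/29, 2277/29]
The echelon form has 4 nonzero rows, and every pivot lies in the first 4 columns, so rank(M) = rank([M|b]) = 4.
The system is consistent.
rank = 4 = number of unknowns, so the solution is unique.

1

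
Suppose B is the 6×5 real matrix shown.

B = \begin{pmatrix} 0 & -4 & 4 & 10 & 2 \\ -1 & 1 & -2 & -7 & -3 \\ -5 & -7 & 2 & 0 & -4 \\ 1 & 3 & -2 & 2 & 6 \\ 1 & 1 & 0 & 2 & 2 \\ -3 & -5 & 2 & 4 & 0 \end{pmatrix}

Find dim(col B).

Row reduce to echelon form.
Swap R1 ↔ R2
R3 ← R3 − (5)·R1: [0, -12, 12, 35, 11]
R4 ← R4 + R1: [0, 4, -4, -5, 3]
R5 ← R5 + R1: [0, 2, -2, -5, -1]
R6 ← R6 − (3)·R1: [0, -8, 8, 25, 9]
R3 ← R3 − (3)·R2: [0, 0, 0, 5, 5]
R4 ← R4 + R2: [0, 0, 0, 5, 5]
R5 ← R5 + (1/2)·R2: [0, 0, 0, 0, 0]
R6 ← R6 − (2)·R2: [0, 0, 0, 5, 5]
R4 ← R4 − R3: [0, 0, 0, 0, 0]
R6 ← R6 − R3: [0, 0, 0, 0, 0]
Echelon form has 3 nonzero rows, so rank(B) = 3.
The column space has dimension equal to the rank: 3.

3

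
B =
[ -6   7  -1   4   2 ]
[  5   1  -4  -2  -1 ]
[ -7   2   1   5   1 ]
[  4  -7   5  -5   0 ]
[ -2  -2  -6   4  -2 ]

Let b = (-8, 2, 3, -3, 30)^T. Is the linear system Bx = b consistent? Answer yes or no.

yes

Row reduce the augmented matrix [B | b].
R2 ← R2 + (5/6)·R1: [0, 41/6, -29/6, 4/3, 2/3, -14/3]
R3 ← R3 − (7/6)·R1: [0, -37/6, 13/6, 1/3, -4/3, 37/3]
R4 ← R4 + (2/3)·R1: [0, -7/3, 13/3, -7/3, 4/3, -25/3]
R5 ← R5 − (1/3)·R1: [0, -13/3, -17/3, 8/3, -8/3, 98/3]
R3 ← R3 + (37/41)·R2: [0, 0, -90/41, 63/41, -30/41, 333/41]
R4 ← R4 + (14/41)·R2: [0, 0, 110/41, -77/41, 64/41, -407/41]
R5 ← R5 + (26/41)·R2: [0, 0, -358/41, 144/41, -92/41, 1218/41]
R4 ← R4 + (11/9)·R3: [0, 0, 0, 0, 2/3, 0]
R5 ← R5 − (179/45)·R3: [0, 0, 0, -13/5, 2/3, -13/5]
Swap R4 ↔ R5
The echelon form has 5 nonzero rows, and every pivot lies in the first 5 columns, so rank(B) = rank([B|b]) = 5.
The system is consistent.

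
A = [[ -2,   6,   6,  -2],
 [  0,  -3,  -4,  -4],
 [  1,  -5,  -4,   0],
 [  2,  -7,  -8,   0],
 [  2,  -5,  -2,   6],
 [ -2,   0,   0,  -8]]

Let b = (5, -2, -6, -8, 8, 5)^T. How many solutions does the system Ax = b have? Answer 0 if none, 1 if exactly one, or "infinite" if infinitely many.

0

Row reduce the augmented matrix [A | b].
R3 ← R3 + (1/2)·R1: [0, -2, -1, -1, -7/2]
R4 ← R4 + R1: [0, -1, -2, -2, -3]
R5 ← R5 + R1: [0, 1, 4, 4, 13]
R6 ← R6 − R1: [0, -6, -6, -6, 0]
R3 ← R3 − (2/3)·R2: [0, 0, 5/3, 5/3, -13/6]
R4 ← R4 − (1/3)·R2: [0, 0, -2/3, -2/3, -7/3]
R5 ← R5 + (1/3)·R2: [0, 0, 8/3, 8/3, 37/3]
R6 ← R6 − (2)·R2: [0, 0, 2, 2, 4]
R4 ← R4 + (2/5)·R3: [0, 0, 0, 0, -16/5]
R5 ← R5 − (8/5)·R3: [0, 0, 0, 0, 79/5]
R6 ← R6 − (6/5)·R3: [0, 0, 0, 0, 33/5]
R5 ← R5 + (79/16)·R4: [0, 0, 0, 0, 0]
R6 ← R6 + (33/16)·R4: [0, 0, 0, 0, 0]
The echelon form has 4 nonzero rows; the last pivot sits in the augmented column, so rank(A) = 3 but rank([A|b]) = 4.
Since the ranks differ, the system is inconsistent.
It has no solutions.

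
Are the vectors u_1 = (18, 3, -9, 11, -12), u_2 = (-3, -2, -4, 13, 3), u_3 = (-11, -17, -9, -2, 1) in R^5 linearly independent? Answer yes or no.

Form the matrix with these vectors as rows and row reduce.
R2 ← R2 + (1/6)·R1: [0, -3/2, -11/2, 89/6, 1]
R3 ← R3 + (11/18)·R1: [0, -91/6, -29/2, 85/18, -19/3]
R3 ← R3 − (91/9)·R2: [0, 0, 370/9, -3922/27, -148/9]
3 nonzero rows, so the 3 vectors span a space of dimension 3.
Since 3 = 3, the vectors are linearly independent.

yes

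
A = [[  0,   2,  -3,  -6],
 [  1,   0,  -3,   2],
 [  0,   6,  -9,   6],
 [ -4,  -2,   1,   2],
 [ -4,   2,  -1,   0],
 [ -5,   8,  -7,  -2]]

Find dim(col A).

4

Row reduce to echelon form.
Swap R1 ↔ R2
R4 ← R4 + (4)·R1: [0, -2, -11, 10]
R5 ← R5 + (4)·R1: [0, 2, -13, 8]
R6 ← R6 + (5)·R1: [0, 8, -22, 8]
R3 ← R3 − (3)·R2: [0, 0, 0, 24]
R4 ← R4 + R2: [0, 0, -14, 4]
R5 ← R5 − R2: [0, 0, -10, 14]
R6 ← R6 − (4)·R2: [0, 0, -10, 32]
Swap R3 ↔ R4
R5 ← R5 − (5/7)·R3: [0, 0, 0, 78/7]
R6 ← R6 − (5/7)·R3: [0, 0, 0, 204/7]
R5 ← R5 − (13/28)·R4: [0, 0, 0, 0]
R6 ← R6 − (17/14)·R4: [0, 0, 0, 0]
Echelon form has 4 nonzero rows, so rank(A) = 4.
The column space has dimension equal to the rank: 4.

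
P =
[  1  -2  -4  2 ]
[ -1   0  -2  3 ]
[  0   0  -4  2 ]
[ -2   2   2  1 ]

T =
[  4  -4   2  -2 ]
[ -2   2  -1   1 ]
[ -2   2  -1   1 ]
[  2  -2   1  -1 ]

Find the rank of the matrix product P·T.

First compute PT:
[[ 20, -20,  10, -10],
 [  6,  -6,   3,  -3],
 [ 12, -12,   6,  -6],
 [-14,  14,  -7,   7]]
Now row reduce the product.
R2 ← R2 − (3/10)·R1: [0, 0, 0, 0]
R3 ← R3 − (3/5)·R1: [0, 0, 0, 0]
R4 ← R4 + (7/10)·R1: [0, 0, 0, 0]
1 nonzero row, so rank(PT) = 1.

1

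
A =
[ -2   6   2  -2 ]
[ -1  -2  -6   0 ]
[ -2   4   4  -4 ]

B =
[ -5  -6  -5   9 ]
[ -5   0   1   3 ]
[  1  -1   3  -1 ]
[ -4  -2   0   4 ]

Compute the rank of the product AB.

3

First compute AB:
[[-10,  14,  22, -10],
 [  9,  12, -15,  -9],
 [ 10,  16,  26, -26]]
Now row reduce the product.
R2 ← R2 + (9/10)·R1: [0, 123/5, 24/5, -18]
R3 ← R3 + R1: [0, 30, 48, -36]
R3 ← R3 − (50/41)·R2: [0, 0, 1728/41, -576/41]
3 nonzero rows, so rank(AB) = 3.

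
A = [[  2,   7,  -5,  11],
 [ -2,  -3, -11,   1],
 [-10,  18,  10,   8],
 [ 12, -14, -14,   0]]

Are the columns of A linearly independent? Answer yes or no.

yes

Row reduce A to echelon form.
R2 ← R2 + R1: [0, 4, -16, 12]
R3 ← R3 + (5)·R1: [0, 53, -15, 63]
R4 ← R4 − (6)·R1: [0, -56, 16, -66]
R3 ← R3 − (53/4)·R2: [0, 0, 197, -96]
R4 ← R4 + (14)·R2: [0, 0, -208, 102]
R4 ← R4 + (208/197)·R3: [0, 0, 0, 126/197]
4 pivots among 4 columns.
Every column is a pivot column, so the columns are linearly independent.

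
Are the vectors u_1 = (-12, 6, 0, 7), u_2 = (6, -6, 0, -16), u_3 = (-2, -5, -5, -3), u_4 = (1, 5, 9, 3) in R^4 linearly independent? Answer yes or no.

Form the matrix with these vectors as rows and row reduce.
R2 ← R2 + (1/2)·R1: [0, -3, 0, -25/2]
R3 ← R3 − (1/6)·R1: [0, -6, -5, -25/6]
R4 ← R4 + (1/12)·R1: [0, 11/2, 9, 43/12]
R3 ← R3 − (2)·R2: [0, 0, -5, 125/6]
R4 ← R4 + (11/6)·R2: [0, 0, 9, -58/3]
R4 ← R4 + (9/5)·R3: [0, 0, 0, 109/6]
4 nonzero rows, so the 4 vectors span a space of dimension 4.
Since 4 = 4, the vectors are linearly independent.

yes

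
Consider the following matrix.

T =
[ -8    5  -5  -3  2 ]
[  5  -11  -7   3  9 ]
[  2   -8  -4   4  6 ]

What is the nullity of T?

Row reduce to echelon form.
R2 ← R2 + (5/8)·R1: [0, -63/8, -81/8, 9/8, 41/4]
R3 ← R3 + (1/4)·R1: [0, -27/4, -21/4, 13/4, 13/2]
R3 ← R3 − (6/7)·R2: [0, 0, 24/7, 16/7, -16/7]
3 nonzero rows, so rank(T) = 3.
T has 5 columns; by rank–nullity, nullity = 5 − 3 = 2.

2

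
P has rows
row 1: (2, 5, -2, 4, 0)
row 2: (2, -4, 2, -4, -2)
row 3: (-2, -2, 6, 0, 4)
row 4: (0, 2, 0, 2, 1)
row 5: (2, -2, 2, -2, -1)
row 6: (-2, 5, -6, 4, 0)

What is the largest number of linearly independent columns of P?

Row reduce to echelon form.
R2 ← R2 − R1: [0, -9, 4, -8, -2]
R3 ← R3 + R1: [0, 3, 4, 4, 4]
R5 ← R5 − R1: [0, -7, 4, -6, -1]
R6 ← R6 + R1: [0, 10, -8, 8, 0]
R3 ← R3 + (1/3)·R2: [0, 0, 16/3, 4/3, 10/3]
R4 ← R4 + (2/9)·R2: [0, 0, 8/9, 2/9, 5/9]
R5 ← R5 − (7/9)·R2: [0, 0, 8/9, 2/9, 5/9]
R6 ← R6 + (10/9)·R2: [0, 0, -32/9, -8/9, -20/9]
R4 ← R4 − (1/6)·R3: [0, 0, 0, 0, 0]
R5 ← R5 − (1/6)·R3: [0, 0, 0, 0, 0]
R6 ← R6 + (2/3)·R3: [0, 0, 0, 0, 0]
Echelon form has 3 nonzero rows, so rank(P) = 3.
The rank gives the maximum number of linearly independent columns: 3.

3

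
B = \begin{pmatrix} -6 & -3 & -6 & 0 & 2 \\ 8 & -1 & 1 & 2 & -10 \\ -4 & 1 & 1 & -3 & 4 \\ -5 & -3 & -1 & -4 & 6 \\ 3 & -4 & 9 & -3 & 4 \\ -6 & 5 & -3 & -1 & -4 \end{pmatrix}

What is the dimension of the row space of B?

5

Row reduce to echelon form.
R2 ← R2 + (4/3)·R1: [0, -5, -7, 2, -22/3]
R3 ← R3 − (2/3)·R1: [0, 3, 5, -3, 8/3]
R4 ← R4 − (5/6)·R1: [0, -1/2, 4, -4, 13/3]
R5 ← R5 + (1/2)·R1: [0, -11/2, 6, -3, 5]
R6 ← R6 − R1: [0, 8, 3, -1, -6]
R3 ← R3 + (3/5)·R2: [0, 0, 4/5, -9/5, -26/15]
R4 ← R4 − (1/10)·R2: [0, 0, 47/10, -21/5, 76/15]
R5 ← R5 − (11/10)·R2: [0, 0, 137/10, -26/5, 196/15]
R6 ← R6 + (8/5)·R2: [0, 0, -41/5, 11/5, -266/15]
R4 ← R4 − (47/8)·R3: [0, 0, 0, 51/8, 61/4]
R5 ← R5 − (137/8)·R3: [0, 0, 0, 205/8, 171/4]
R6 ← R6 + (41/4)·R3: [0, 0, 0, -65/4, -71/2]
R5 ← R5 − (205/51)·R4: [0, 0, 0, 0, -946/51]
R6 ← R6 + (130/51)·R4: [0, 0, 0, 0, 172/51]
R6 ← R6 + (2/11)·R5: [0, 0, 0, 0, 0]
Echelon form has 5 nonzero rows, so rank(B) = 5.
The row space has dimension equal to the rank: 5.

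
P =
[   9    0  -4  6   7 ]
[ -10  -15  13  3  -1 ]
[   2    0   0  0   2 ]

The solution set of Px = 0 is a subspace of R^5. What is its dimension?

Row reduce to echelon form.
R2 ← R2 + (10/9)·R1: [0, -15, 77/9, 29/3, 61/9]
R3 ← R3 − (2/9)·R1: [0, 0, 8/9, -4/3, 4/9]
3 nonzero rows, so rank(P) = 3.
P has 5 columns; by rank–nullity, nullity = 5 − 3 = 2.

2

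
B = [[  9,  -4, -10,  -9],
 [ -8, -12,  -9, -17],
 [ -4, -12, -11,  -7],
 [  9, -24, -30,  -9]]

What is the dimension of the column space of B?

Row reduce to echelon form.
R2 ← R2 + (8/9)·R1: [0, -140/9, -161/9, -25]
R3 ← R3 + (4/9)·R1: [0, -124/9, -139/9, -11]
R4 ← R4 − R1: [0, -20, -20, 0]
R3 ← R3 − (31/35)·R2: [0, 0, 2/5, 78/7]
R4 ← R4 − (9/7)·R2: [0, 0, 3, 225/7]
R4 ← R4 − (15/2)·R3: [0, 0, 0, -360/7]
Echelon form has 4 nonzero rows, so rank(B) = 4.
The column space has dimension equal to the rank: 4.

4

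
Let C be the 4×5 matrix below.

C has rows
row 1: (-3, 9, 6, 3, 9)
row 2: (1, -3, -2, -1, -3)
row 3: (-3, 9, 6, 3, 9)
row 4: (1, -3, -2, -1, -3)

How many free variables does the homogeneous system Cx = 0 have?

Row reduce to echelon form.
R2 ← R2 + (1/3)·R1: [0, 0, 0, 0, 0]
R3 ← R3 − R1: [0, 0, 0, 0, 0]
R4 ← R4 + (1/3)·R1: [0, 0, 0, 0, 0]
1 nonzero row, so rank(C) = 1.
C has 5 columns; by rank–nullity, nullity = 5 − 1 = 4.

4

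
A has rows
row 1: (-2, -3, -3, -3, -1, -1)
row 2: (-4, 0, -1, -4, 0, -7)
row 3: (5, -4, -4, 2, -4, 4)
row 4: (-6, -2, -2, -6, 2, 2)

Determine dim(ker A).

2

Row reduce to echelon form.
R2 ← R2 − (2)·R1: [0, 6, 5, 2, 2, -5]
R3 ← R3 + (5/2)·R1: [0, -23/2, -23/2, -11/2, -13/2, 3/2]
R4 ← R4 − (3)·R1: [0, 7, 7, 3, 5, 5]
R3 ← R3 + (23/12)·R2: [0, 0, -23/12, -5/3, -8/3, -97/12]
R4 ← R4 − (7/6)·R2: [0, 0, 7/6, 2/3, 8/3, 65/6]
R4 ← R4 + (14/23)·R3: [0, 0, 0, -8/23, 24/23, 136/23]
4 nonzero rows, so rank(A) = 4.
A has 6 columns; by rank–nullity, nullity = 6 − 4 = 2.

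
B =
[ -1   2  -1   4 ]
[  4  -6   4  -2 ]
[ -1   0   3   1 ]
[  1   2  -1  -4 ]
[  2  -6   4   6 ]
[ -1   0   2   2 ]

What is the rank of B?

Row reduce to echelon form.
R2 ← R2 + (4)·R1: [0, 2, 0, 14]
R3 ← R3 − R1: [0, -2, 4, -3]
R4 ← R4 + R1: [0, 4, -2, 0]
R5 ← R5 + (2)·R1: [0, -2, 2, 14]
R6 ← R6 − R1: [0, -2, 3, -2]
R3 ← R3 + R2: [0, 0, 4, 11]
R4 ← R4 − (2)·R2: [0, 0, -2, -28]
R5 ← R5 + R2: [0, 0, 2, 28]
R6 ← R6 + R2: [0, 0, 3, 12]
R4 ← R4 + (1/2)·R3: [0, 0, 0, -45/2]
R5 ← R5 − (1/2)·R3: [0, 0, 0, 45/2]
R6 ← R6 − (3/4)·R3: [0, 0, 0, 15/4]
R5 ← R5 + R4: [0, 0, 0, 0]
R6 ← R6 + (1/6)·R4: [0, 0, 0, 0]
Echelon form has 4 nonzero rows, so rank(B) = 4.

4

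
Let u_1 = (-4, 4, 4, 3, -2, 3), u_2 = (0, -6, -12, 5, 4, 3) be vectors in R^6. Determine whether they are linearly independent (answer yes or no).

yes

Form the matrix with these vectors as rows and row reduce.
2 nonzero rows, so the 2 vectors span a space of dimension 2.
Since 2 = 2, the vectors are linearly independent.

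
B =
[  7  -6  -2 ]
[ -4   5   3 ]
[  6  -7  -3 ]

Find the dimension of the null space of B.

Row reduce to echelon form.
R2 ← R2 + (4/7)·R1: [0, 11/7, 13/7]
R3 ← R3 − (6/7)·R1: [0, -13/7, -9/7]
R3 ← R3 + (13/11)·R2: [0, 0, 10/11]
3 nonzero rows, so rank(B) = 3.
B has 3 columns; by rank–nullity, nullity = 3 − 3 = 0.

0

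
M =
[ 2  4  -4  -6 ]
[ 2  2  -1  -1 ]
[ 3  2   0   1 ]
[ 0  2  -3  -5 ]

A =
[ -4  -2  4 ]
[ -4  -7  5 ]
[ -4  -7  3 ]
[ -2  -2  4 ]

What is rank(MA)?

First compute MA:
[[  4,   8,  -8],
 [-10,  -9,  11],
 [-22, -22,  26],
 [ 14,  17, -19]]
Now row reduce the product.
R2 ← R2 + (5/2)·R1: [0, 11, -9]
R3 ← R3 + (11/2)·R1: [0, 22, -18]
R4 ← R4 − (7/2)·R1: [0, -11, 9]
R3 ← R3 − (2)·R2: [0, 0, 0]
R4 ← R4 + R2: [0, 0, 0]
2 nonzero rows, so rank(MA) = 2.

2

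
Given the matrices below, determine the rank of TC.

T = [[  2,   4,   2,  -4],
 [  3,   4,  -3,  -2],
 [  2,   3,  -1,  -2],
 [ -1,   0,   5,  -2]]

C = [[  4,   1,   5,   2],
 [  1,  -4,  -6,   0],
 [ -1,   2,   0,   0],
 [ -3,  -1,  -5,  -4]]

First compute TC:
[[ 22,  -6,   6,  20],
 [ 25, -17,   1,  14],
 [ 18, -10,   2,  12],
 [ -3,  11,   5,   6]]
Now row reduce the product.
R2 ← R2 − (25/22)·R1: [0, -112/11, -64/11, -96/11]
R3 ← R3 − (9/11)·R1: [0, -56/11, -32/11, -48/11]
R4 ← R4 + (3/22)·R1: [0, 112/11, 64/11, 96/11]
R3 ← R3 − (1/2)·R2: [0, 0, 0, 0]
R4 ← R4 + R2: [0, 0, 0, 0]
2 nonzero rows, so rank(TC) = 2.

2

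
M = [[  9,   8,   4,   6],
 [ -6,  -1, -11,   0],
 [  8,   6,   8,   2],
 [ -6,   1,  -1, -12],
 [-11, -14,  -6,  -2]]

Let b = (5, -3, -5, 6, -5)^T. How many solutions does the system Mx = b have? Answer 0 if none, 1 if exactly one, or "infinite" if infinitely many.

0

Row reduce the augmented matrix [M | b].
R2 ← R2 + (2/3)·R1: [0, 13/3, -25/3, 4, 1/3]
R3 ← R3 − (8/9)·R1: [0, -10/9, 40/9, -10/3, -85/9]
R4 ← R4 + (2/3)·R1: [0, 19/3, 5/3, -8, 28/3]
R5 ← R5 + (11/9)·R1: [0, -38/9, -10/9, 16/3, 10/9]
R3 ← R3 + (10/39)·R2: [0, 0, 30/13, -30/13, -365/39]
R4 ← R4 − (19/13)·R2: [0, 0, 180/13, -180/13, 115/13]
R5 ← R5 + (38/39)·R2: [0, 0, -120/13, 120/13, 56/39]
R4 ← R4 − (6)·R3: [0, 0, 0, 0, 65]
R5 ← R5 + (4)·R3: [0, 0, 0, 0, -36]
R5 ← R5 + (36/65)·R4: [0, 0, 0, 0, 0]
The echelon form has 4 nonzero rows; the last pivot sits in the augmented column, so rank(M) = 3 but rank([M|b]) = 4.
Since the ranks differ, the system is inconsistent.
It has no solutions.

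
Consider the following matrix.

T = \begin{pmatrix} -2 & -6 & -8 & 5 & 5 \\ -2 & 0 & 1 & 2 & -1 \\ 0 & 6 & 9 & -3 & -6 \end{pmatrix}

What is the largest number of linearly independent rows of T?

Row reduce to echelon form.
R2 ← R2 − R1: [0, 6, 9, -3, -6]
R3 ← R3 − R2: [0, 0, 0, 0, 0]
Echelon form has 2 nonzero rows, so rank(T) = 2.
The rank gives the maximum number of linearly independent rows: 2.

2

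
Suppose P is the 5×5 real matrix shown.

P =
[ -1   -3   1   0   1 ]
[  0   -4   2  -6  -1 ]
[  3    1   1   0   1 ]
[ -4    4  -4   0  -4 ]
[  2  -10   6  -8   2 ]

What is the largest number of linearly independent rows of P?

3

Row reduce to echelon form.
R3 ← R3 + (3)·R1: [0, -8, 4, 0, 4]
R4 ← R4 − (4)·R1: [0, 16, -8, 0, -8]
R5 ← R5 + (2)·R1: [0, -16, 8, -8, 4]
R3 ← R3 − (2)·R2: [0, 0, 0, 12, 6]
R4 ← R4 + (4)·R2: [0, 0, 0, -24, -12]
R5 ← R5 − (4)·R2: [0, 0, 0, 16, 8]
R4 ← R4 + (2)·R3: [0, 0, 0, 0, 0]
R5 ← R5 − (4/3)·R3: [0, 0, 0, 0, 0]
Echelon form has 3 nonzero rows, so rank(P) = 3.
The rank gives the maximum number of linearly independent rows: 3.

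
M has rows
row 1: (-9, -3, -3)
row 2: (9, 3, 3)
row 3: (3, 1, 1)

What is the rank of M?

1

Row reduce to echelon form.
R2 ← R2 + R1: [0, 0, 0]
R3 ← R3 + (1/3)·R1: [0, 0, 0]
Echelon form has 1 nonzero row, so rank(M) = 1.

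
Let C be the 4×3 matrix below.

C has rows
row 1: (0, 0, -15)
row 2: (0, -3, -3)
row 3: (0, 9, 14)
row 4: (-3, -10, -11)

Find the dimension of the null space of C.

Row reduce to echelon form.
Swap R1 ↔ R4
R3 ← R3 + (3)·R2: [0, 0, 5]
R4 ← R4 + (3)·R3: [0, 0, 0]
3 nonzero rows, so rank(C) = 3.
C has 3 columns; by rank–nullity, nullity = 3 − 3 = 0.

0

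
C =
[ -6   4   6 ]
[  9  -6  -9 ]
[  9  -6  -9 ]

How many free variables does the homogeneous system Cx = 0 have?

Row reduce to echelon form.
R2 ← R2 + (3/2)·R1: [0, 0, 0]
R3 ← R3 + (3/2)·R1: [0, 0, 0]
1 nonzero row, so rank(C) = 1.
C has 3 columns; by rank–nullity, nullity = 3 − 1 = 2.

2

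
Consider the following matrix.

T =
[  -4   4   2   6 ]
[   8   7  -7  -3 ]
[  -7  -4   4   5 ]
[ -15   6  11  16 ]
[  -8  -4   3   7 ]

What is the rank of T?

Row reduce to echelon form.
R2 ← R2 + (2)·R1: [0, 15, -3, 9]
R3 ← R3 − (7/4)·R1: [0, -11, 1/2, -11/2]
R4 ← R4 − (15/4)·R1: [0, -9, 7/2, -13/2]
R5 ← R5 − (2)·R1: [0, -12, -1, -5]
R3 ← R3 + (11/15)·R2: [0, 0, -17/10, 11/10]
R4 ← R4 + (3/5)·R2: [0, 0, 17/10, -11/10]
R5 ← R5 + (4/5)·R2: [0, 0, -17/5, 11/5]
R4 ← R4 + R3: [0, 0, 0, 0]
R5 ← R5 − (2)·R3: [0, 0, 0, 0]
Echelon form has 3 nonzero rows, so rank(T) = 3.

3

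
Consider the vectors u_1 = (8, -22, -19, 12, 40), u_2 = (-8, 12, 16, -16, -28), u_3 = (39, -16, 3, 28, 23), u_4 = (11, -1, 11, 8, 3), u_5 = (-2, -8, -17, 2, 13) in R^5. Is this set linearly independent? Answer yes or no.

Form the matrix with these vectors as rows and row reduce.
R2 ← R2 + R1: [0, -10, -3, -4, 12]
R3 ← R3 − (39/8)·R1: [0, 365/4, 765/8, -61/2, -172]
R4 ← R4 − (11/8)·R1: [0, 117/4, 297/8, -17/2, -52]
R5 ← R5 + (1/4)·R1: [0, -27/2, -87/4, 5, 23]
R3 ← R3 + (73/8)·R2: [0, 0, 273/4, -67, -125/2]
R4 ← R4 + (117/40)·R2: [0, 0, 567/20, -101/5, -169/10]
R5 ← R5 − (27/20)·R2: [0, 0, -177/10, 52/5, 34/5]
R4 ← R4 − (27/65)·R3: [0, 0, 0, 496/65, 589/65]
R5 ← R5 + (118/455)·R3: [0, 0, 0, -3174/455, -4281/455]
R5 ← R5 + (1587/1736)·R4: [0, 0, 0, 0, -9/8]
5 nonzero rows, so the 5 vectors span a space of dimension 5.
Since 5 = 5, the vectors are linearly independent.

yes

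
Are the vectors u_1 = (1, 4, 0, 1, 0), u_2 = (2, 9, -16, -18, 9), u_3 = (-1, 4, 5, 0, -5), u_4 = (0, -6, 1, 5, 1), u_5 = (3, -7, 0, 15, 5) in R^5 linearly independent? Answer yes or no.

Form the matrix with these vectors as rows and row reduce.
R2 ← R2 − (2)·R1: [0, 1, -16, -20, 9]
R3 ← R3 + R1: [0, 8, 5, 1, -5]
R5 ← R5 − (3)·R1: [0, -19, 0, 12, 5]
R3 ← R3 − (8)·R2: [0, 0, 133, 161, -77]
R4 ← R4 + (6)·R2: [0, 0, -95, -115, 55]
R5 ← R5 + (19)·R2: [0, 0, -304, -368, 176]
R4 ← R4 + (5/7)·R3: [0, 0, 0, 0, 0]
R5 ← R5 + (16/7)·R3: [0, 0, 0, 0, 0]
3 nonzero rows, so the 5 vectors span a space of dimension 3.
Since 3 < 5, the vectors are linearly dependent.

no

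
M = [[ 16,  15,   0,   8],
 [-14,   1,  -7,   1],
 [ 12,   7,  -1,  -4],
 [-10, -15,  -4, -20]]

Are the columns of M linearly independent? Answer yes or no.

yes

Row reduce M to echelon form.
R2 ← R2 + (7/8)·R1: [0, 113/8, -7, 8]
R3 ← R3 − (3/4)·R1: [0, -17/4, -1, -10]
R4 ← R4 + (5/8)·R1: [0, -45/8, -4, -15]
R3 ← R3 + (34/113)·R2: [0, 0, -351/113, -858/113]
R4 ← R4 + (45/113)·R2: [0, 0, -767/113, -1335/113]
R4 ← R4 − (59/27)·R3: [0, 0, 0, 43/9]
4 pivots among 4 columns.
Every column is a pivot column, so the columns are linearly independent.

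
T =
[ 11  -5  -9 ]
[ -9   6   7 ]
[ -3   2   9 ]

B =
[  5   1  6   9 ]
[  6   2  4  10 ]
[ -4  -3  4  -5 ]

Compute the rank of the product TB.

First compute TB:
[[ 61,  28,  10,  94],
 [-37, -18,  -2, -56],
 [-39, -26,  26, -52]]
Now row reduce the product.
R2 ← R2 + (37/61)·R1: [0, -62/61, 248/61, 62/61]
R3 ← R3 + (39/61)·R1: [0, -494/61, 1976/61, 494/61]
R3 ← R3 − (247/31)·R2: [0, 0, 0, 0]
2 nonzero rows, so rank(TB) = 2.

2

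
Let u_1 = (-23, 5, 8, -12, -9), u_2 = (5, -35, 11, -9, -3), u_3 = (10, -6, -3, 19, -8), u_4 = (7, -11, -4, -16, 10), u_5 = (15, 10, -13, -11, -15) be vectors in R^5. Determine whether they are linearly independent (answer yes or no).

Form the matrix with these vectors as rows and row reduce.
R2 ← R2 + (5/23)·R1: [0, -780/23, 293/23, -267/23, -114/23]
R3 ← R3 + (10/23)·R1: [0, -88/23, 11/23, 317/23, -274/23]
R4 ← R4 + (7/23)·R1: [0, -218/23, -36/23, -452/23, 167/23]
R5 ← R5 + (15/23)·R1: [0, 305/23, -179/23, -433/23, -480/23]
R3 ← R3 − (22/195)·R2: [0, 0, -187/195, 981/65, -738/65]
R4 ← R4 − (109/390)·R2: [0, 0, -1999/390, -2133/130, 562/65]
R5 ← R5 + (61/156)·R2: [0, 0, -437/156, -1215/52, -593/26]
R4 ← R4 − (1999/374)·R3: [0, 0, 0, -18153/187, 12965/187]
R5 ← R5 − (2185/748)·R3: [0, 0, 0, -25227/374, 1937/187]
R5 ← R5 − (2803/4034)·R4: [0, 0, 0, 0, -152551/4034]
5 nonzero rows, so the 5 vectors span a space of dimension 5.
Since 5 = 5, the vectors are linearly independent.

yes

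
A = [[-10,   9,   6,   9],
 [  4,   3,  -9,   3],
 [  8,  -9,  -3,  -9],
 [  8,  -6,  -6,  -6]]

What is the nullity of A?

2

Row reduce to echelon form.
R2 ← R2 + (2/5)·R1: [0, 33/5, -33/5, 33/5]
R3 ← R3 + (4/5)·R1: [0, -9/5, 9/5, -9/5]
R4 ← R4 + (4/5)·R1: [0, 6/5, -6/5, 6/5]
R3 ← R3 + (3/11)·R2: [0, 0, 0, 0]
R4 ← R4 − (2/11)·R2: [0, 0, 0, 0]
2 nonzero rows, so rank(A) = 2.
A has 4 columns; by rank–nullity, nullity = 4 − 2 = 2.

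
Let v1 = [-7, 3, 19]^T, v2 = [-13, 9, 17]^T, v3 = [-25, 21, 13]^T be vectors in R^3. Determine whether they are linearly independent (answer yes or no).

no

Form the matrix with these vectors as rows and row reduce.
R2 ← R2 − (13/7)·R1: [0, 24/7, -128/7]
R3 ← R3 − (25/7)·R1: [0, 72/7, -384/7]
R3 ← R3 − (3)·R2: [0, 0, 0]
2 nonzero rows, so the 3 vectors span a space of dimension 2.
Since 2 < 3, the vectors are linearly dependent.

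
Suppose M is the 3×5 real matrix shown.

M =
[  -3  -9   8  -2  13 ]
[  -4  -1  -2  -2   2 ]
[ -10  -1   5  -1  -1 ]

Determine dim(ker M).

Row reduce to echelon form.
R2 ← R2 − (4/3)·R1: [0, 11, -38/3, 2/3, -46/3]
R3 ← R3 − (10/3)·R1: [0, 29, -65/3, 17/3, -133/3]
R3 ← R3 − (29/11)·R2: [0, 0, 129/11, 43/11, -43/11]
3 nonzero rows, so rank(M) = 3.
M has 5 columns; by rank–nullity, nullity = 5 − 3 = 2.

2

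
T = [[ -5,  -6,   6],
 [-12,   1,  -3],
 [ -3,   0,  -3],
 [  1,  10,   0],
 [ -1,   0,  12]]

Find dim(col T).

3

Row reduce to echelon form.
R2 ← R2 − (12/5)·R1: [0, 77/5, -87/5]
R3 ← R3 − (3/5)·R1: [0, 18/5, -33/5]
R4 ← R4 + (1/5)·R1: [0, 44/5, 6/5]
R5 ← R5 − (1/5)·R1: [0, 6/5, 54/5]
R3 ← R3 − (18/77)·R2: [0, 0, -195/77]
R4 ← R4 − (4/7)·R2: [0, 0, 78/7]
R5 ← R5 − (6/77)·R2: [0, 0, 936/77]
R4 ← R4 + (22/5)·R3: [0, 0, 0]
R5 ← R5 + (24/5)·R3: [0, 0, 0]
Echelon form has 3 nonzero rows, so rank(T) = 3.
The column space has dimension equal to the rank: 3.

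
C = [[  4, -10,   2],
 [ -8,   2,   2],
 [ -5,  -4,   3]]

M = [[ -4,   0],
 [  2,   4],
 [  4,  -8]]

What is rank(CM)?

2

First compute CM:
[[-28, -56],
 [ 44,  -8],
 [ 24, -40]]
Now row reduce the product.
R2 ← R2 + (11/7)·R1: [0, -96]
R3 ← R3 + (6/7)·R1: [0, -88]
R3 ← R3 − (11/12)·R2: [0, 0]
2 nonzero rows, so rank(CM) = 2.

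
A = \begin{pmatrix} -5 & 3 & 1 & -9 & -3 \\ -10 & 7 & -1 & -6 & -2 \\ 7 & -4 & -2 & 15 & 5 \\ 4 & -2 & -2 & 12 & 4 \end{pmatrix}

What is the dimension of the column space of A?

2

Row reduce to echelon form.
R2 ← R2 − (2)·R1: [0, 1, -3, 12, 4]
R3 ← R3 + (7/5)·R1: [0, 1/5, -3/5, 12/5, 4/5]
R4 ← R4 + (4/5)·R1: [0, 2/5, -6/5, 24/5, 8/5]
R3 ← R3 − (1/5)·R2: [0, 0, 0, 0, 0]
R4 ← R4 − (2/5)·R2: [0, 0, 0, 0, 0]
Echelon form has 2 nonzero rows, so rank(A) = 2.
The column space has dimension equal to the rank: 2.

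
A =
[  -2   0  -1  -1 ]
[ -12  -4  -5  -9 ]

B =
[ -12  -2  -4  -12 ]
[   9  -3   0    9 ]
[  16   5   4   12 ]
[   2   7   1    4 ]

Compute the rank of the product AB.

2

First compute AB:
[[  6,  -8,   3,   8],
 [ 10, -52,  19,  12]]
Now row reduce the product.
R2 ← R2 − (5/3)·R1: [0, -116/3, 14, -4/3]
2 nonzero rows, so rank(AB) = 2.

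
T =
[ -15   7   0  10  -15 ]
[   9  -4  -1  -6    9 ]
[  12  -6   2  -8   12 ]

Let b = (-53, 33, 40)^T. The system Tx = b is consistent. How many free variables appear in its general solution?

Row reduce the augmented matrix [T | b].
R2 ← R2 + (3/5)·R1: [0, 1/5, -1, 0, 0, 6/5]
R3 ← R3 + (4/5)·R1: [0, -2/5, 2, 0, 0, -12/5]
R3 ← R3 + (2)·R2: [0, 0, 0, 0, 0, 0]
The echelon form has 2 nonzero rows, and every pivot lies in the first 5 columns, so rank(T) = rank([T|b]) = 2.
The system is consistent.
Free variables = (unknowns) − (rank) = 5 − 2 = 3.

3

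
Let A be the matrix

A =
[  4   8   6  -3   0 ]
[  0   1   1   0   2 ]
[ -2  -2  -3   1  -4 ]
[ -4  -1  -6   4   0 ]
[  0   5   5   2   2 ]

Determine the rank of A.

5

Row reduce to echelon form.
R3 ← R3 + (1/2)·R1: [0, 2, 0, -1/2, -4]
R4 ← R4 + R1: [0, 7, 0, 1, 0]
R3 ← R3 − (2)·R2: [0, 0, -2, -1/2, -8]
R4 ← R4 − (7)·R2: [0, 0, -7, 1, -14]
R5 ← R5 − (5)·R2: [0, 0, 0, 2, -8]
R4 ← R4 − (7/2)·R3: [0, 0, 0, 11/4, 14]
R5 ← R5 − (8/11)·R4: [0, 0, 0, 0, -200/11]
Echelon form has 5 nonzero rows, so rank(A) = 5.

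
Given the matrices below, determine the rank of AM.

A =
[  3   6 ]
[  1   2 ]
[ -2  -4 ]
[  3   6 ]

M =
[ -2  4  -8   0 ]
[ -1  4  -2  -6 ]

1

First compute AM:
[[-12,  36, -36, -36],
 [ -4,  12, -12, -12],
 [  8, -24,  24,  24],
 [-12,  36, -36, -36]]
Now row reduce the product.
R2 ← R2 − (1/3)·R1: [0, 0, 0, 0]
R3 ← R3 + (2/3)·R1: [0, 0, 0, 0]
R4 ← R4 − R1: [0, 0, 0, 0]
1 nonzero row, so rank(AM) = 1.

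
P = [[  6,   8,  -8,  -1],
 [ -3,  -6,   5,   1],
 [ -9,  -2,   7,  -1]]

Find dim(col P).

2

Row reduce to echelon form.
R2 ← R2 + (1/2)·R1: [0, -2, 1, 1/2]
R3 ← R3 + (3/2)·R1: [0, 10, -5, -5/2]
R3 ← R3 + (5)·R2: [0, 0, 0, 0]
Echelon form has 2 nonzero rows, so rank(P) = 2.
The column space has dimension equal to the rank: 2.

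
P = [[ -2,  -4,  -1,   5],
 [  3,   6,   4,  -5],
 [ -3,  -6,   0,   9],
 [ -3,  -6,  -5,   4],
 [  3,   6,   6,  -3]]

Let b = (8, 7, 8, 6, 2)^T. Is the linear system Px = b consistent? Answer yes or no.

no

Row reduce the augmented matrix [P | b].
R2 ← R2 + (3/2)·R1: [0, 0, 5/2, 5/2, 19]
R3 ← R3 − (3/2)·R1: [0, 0, 3/2, 3/2, -4]
R4 ← R4 − (3/2)·R1: [0, 0, -7/2, -7/2, -6]
R5 ← R5 + (3/2)·R1: [0, 0, 9/2, 9/2, 14]
R3 ← R3 − (3/5)·R2: [0, 0, 0, 0, -77/5]
R4 ← R4 + (7/5)·R2: [0, 0, 0, 0, 103/5]
R5 ← R5 − (9/5)·R2: [0, 0, 0, 0, -101/5]
R4 ← R4 + (103/77)·R3: [0, 0, 0, 0, 0]
R5 ← R5 − (101/77)·R3: [0, 0, 0, 0, 0]
The echelon form has 3 nonzero rows; the last pivot sits in the augmented column, so rank(P) = 2 but rank([P|b]) = 3.
Since the ranks differ, the system is inconsistent.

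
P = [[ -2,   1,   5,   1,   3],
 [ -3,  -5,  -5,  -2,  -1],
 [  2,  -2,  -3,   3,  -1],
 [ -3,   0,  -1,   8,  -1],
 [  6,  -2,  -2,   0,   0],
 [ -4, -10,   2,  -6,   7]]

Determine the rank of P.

Row reduce to echelon form.
R2 ← R2 − (3/2)·R1: [0, -13/2, -25/2, -7/2, -11/2]
R3 ← R3 + R1: [0, -1, 2, 4, 2]
R4 ← R4 − (3/2)·R1: [0, -3/2, -17/2, 13/2, -11/2]
R5 ← R5 + (3)·R1: [0, 1, 13, 3, 9]
R6 ← R6 − (2)·R1: [0, -12, -8, -8, 1]
R3 ← R3 − (2/13)·R2: [0, 0, 51/13, 59/13, 37/13]
R4 ← R4 − (3/13)·R2: [0, 0, -73/13, 95/13, -55/13]
R5 ← R5 + (2/13)·R2: [0, 0, 144/13, 32/13, 106/13]
R6 ← R6 − (24/13)·R2: [0, 0, 196/13, -20/13, 145/13]
R4 ← R4 + (73/51)·R3: [0, 0, 0, 704/51, -8/51]
R5 ← R5 − (48/17)·R3: [0, 0, 0, -176/17, 2/17]
R6 ← R6 − (196/51)·R3: [0, 0, 0, -968/51, 11/51]
R5 ← R5 + (3/4)·R4: [0, 0, 0, 0, 0]
R6 ← R6 + (11/8)·R4: [0, 0, 0, 0, 0]
Echelon form has 4 nonzero rows, so rank(P) = 4.

4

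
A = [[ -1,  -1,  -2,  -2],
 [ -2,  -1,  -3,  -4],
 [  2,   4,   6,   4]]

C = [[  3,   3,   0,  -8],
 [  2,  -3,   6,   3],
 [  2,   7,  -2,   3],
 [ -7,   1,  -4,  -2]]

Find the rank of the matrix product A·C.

First compute AC:
[[  5, -16,   6,   3],
 [ 14, -28,  16,  12],
 [ -2,  40,  -4,   6]]
Now row reduce the product.
R2 ← R2 − (14/5)·R1: [0, 84/5, -4/5, 18/5]
R3 ← R3 + (2/5)·R1: [0, 168/5, -8/5, 36/5]
R3 ← R3 − (2)·R2: [0, 0, 0, 0]
2 nonzero rows, so rank(AC) = 2.

2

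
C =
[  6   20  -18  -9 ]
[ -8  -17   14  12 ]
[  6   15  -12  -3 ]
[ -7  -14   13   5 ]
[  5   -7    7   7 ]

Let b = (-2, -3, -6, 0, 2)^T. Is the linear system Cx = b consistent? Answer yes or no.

no

Row reduce the augmented matrix [C | b].
R2 ← R2 + (4/3)·R1: [0, 29/3, -10, 0, -17/3]
R3 ← R3 − R1: [0, -5, 6, 6, -4]
R4 ← R4 + (7/6)·R1: [0, 28/3, -8, -11/2, -7/3]
R5 ← R5 − (5/6)·R1: [0, -71/3, 22, 29/2, 11/3]
R3 ← R3 + (15/29)·R2: [0, 0, 24/29, 6, -201/29]
R4 ← R4 − (28/29)·R2: [0, 0, 48/29, -11/2, 91/29]
R5 ← R5 + (71/29)·R2: [0, 0, -72/29, 29/2, -296/29]
R4 ← R4 − (2)·R3: [0, 0, 0, -35/2, 17]
R5 ← R5 + (3)·R3: [0, 0, 0, 65/2, -31]
R5 ← R5 + (13/7)·R4: [0, 0, 0, 0, 4/7]
The echelon form has 5 nonzero rows; the last pivot sits in the augmented column, so rank(C) = 4 but rank([C|b]) = 5.
Since the ranks differ, the system is inconsistent.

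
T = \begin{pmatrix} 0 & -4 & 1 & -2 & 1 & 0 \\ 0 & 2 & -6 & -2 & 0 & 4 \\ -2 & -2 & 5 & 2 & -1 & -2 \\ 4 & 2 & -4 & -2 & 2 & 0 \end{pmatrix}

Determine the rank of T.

Row reduce to echelon form.
Swap R1 ↔ R3
R4 ← R4 + (2)·R1: [0, -2, 6, 2, 0, -4]
R3 ← R3 + (2)·R2: [0, 0, -11, -6, 1, 8]
R4 ← R4 + R2: [0, 0, 0, 0, 0, 0]
Echelon form has 3 nonzero rows, so rank(T) = 3.

3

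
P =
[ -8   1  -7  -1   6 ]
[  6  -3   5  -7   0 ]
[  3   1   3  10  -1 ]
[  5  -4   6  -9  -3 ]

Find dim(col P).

4

Row reduce to echelon form.
R2 ← R2 + (3/4)·R1: [0, -9/4, -1/4, -31/4, 9/2]
R3 ← R3 + (3/8)·R1: [0, 11/8, 3/8, 77/8, 5/4]
R4 ← R4 + (5/8)·R1: [0, -27/8, 13/8, -77/8, 3/4]
R3 ← R3 + (11/18)·R2: [0, 0, 2/9, 44/9, 4]
R4 ← R4 − (3/2)·R2: [0, 0, 2, 2, -6]
R4 ← R4 − (9)·R3: [0, 0, 0, -42, -42]
Echelon form has 4 nonzero rows, so rank(P) = 4.
The column space has dimension equal to the rank: 4.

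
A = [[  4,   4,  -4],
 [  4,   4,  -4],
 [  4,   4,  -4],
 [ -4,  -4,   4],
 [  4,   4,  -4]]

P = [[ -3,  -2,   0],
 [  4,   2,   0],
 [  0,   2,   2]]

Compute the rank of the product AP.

First compute AP:
[[  4,  -8,  -8],
 [  4,  -8,  -8],
 [  4,  -8,  -8],
 [ -4,   8,   8],
 [  4,  -8,  -8]]
Now row reduce the product.
R2 ← R2 − R1: [0, 0, 0]
R3 ← R3 − R1: [0, 0, 0]
R4 ← R4 + R1: [0, 0, 0]
R5 ← R5 − R1: [0, 0, 0]
1 nonzero row, so rank(AP) = 1.

1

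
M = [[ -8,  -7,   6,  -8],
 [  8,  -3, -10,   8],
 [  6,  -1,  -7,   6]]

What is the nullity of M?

2

Row reduce to echelon form.
R2 ← R2 + R1: [0, -10, -4, 0]
R3 ← R3 + (3/4)·R1: [0, -25/4, -5/2, 0]
R3 ← R3 − (5/8)·R2: [0, 0, 0, 0]
2 nonzero rows, so rank(M) = 2.
M has 4 columns; by rank–nullity, nullity = 4 − 2 = 2.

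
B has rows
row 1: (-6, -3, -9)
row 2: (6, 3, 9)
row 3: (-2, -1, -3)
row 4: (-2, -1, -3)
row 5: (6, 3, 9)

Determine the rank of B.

Row reduce to echelon form.
R2 ← R2 + R1: [0, 0, 0]
R3 ← R3 − (1/3)·R1: [0, 0, 0]
R4 ← R4 − (1/3)·R1: [0, 0, 0]
R5 ← R5 + R1: [0, 0, 0]
Echelon form has 1 nonzero row, so rank(B) = 1.

1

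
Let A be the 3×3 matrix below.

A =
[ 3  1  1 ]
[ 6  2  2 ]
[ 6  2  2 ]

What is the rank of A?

Row reduce to echelon form.
R2 ← R2 − (2)·R1: [0, 0, 0]
R3 ← R3 − (2)·R1: [0, 0, 0]
Echelon form has 1 nonzero row, so rank(A) = 1.

1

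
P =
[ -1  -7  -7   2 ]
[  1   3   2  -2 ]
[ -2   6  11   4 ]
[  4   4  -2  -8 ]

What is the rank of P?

Row reduce to echelon form.
R2 ← R2 + R1: [0, -4, -5, 0]
R3 ← R3 − (2)·R1: [0, 20, 25, 0]
R4 ← R4 + (4)·R1: [0, -24, -30, 0]
R3 ← R3 + (5)·R2: [0, 0, 0, 0]
R4 ← R4 − (6)·R2: [0, 0, 0, 0]
Echelon form has 2 nonzero rows, so rank(P) = 2.

2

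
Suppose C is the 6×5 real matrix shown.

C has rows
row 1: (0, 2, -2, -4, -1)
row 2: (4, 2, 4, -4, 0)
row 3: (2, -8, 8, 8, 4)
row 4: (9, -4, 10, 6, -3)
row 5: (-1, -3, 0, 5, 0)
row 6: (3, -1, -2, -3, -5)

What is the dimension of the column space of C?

Row reduce to echelon form.
Swap R1 ↔ R2
R3 ← R3 − (1/2)·R1: [0, -9, 6, 10, 4]
R4 ← R4 − (9/4)·R1: [0, -17/2, 1, 15, -3]
R5 ← R5 + (1/4)·R1: [0, -5/2, 1, 4, 0]
R6 ← R6 − (3/4)·R1: [0, -5/2, -5, 0, -5]
R3 ← R3 + (9/2)·R2: [0, 0, -3, -8, -1/2]
R4 ← R4 + (17/4)·R2: [0, 0, -15/2, -2, -29/4]
R5 ← R5 + (5/4)·R2: [0, 0, -3/2, -1, -5/4]
R6 ← R6 + (5/4)·R2: [0, 0, -15/2, -5, -25/4]
R4 ← R4 − (5/2)·R3: [0, 0, 0, 18, -6]
R5 ← R5 − (1/2)·R3: [0, 0, 0, 3, -1]
R6 ← R6 − (5/2)·R3: [0, 0, 0, 15, -5]
R5 ← R5 − (1/6)·R4: [0, 0, 0, 0, 0]
R6 ← R6 − (5/6)·R4: [0, 0, 0, 0, 0]
Echelon form has 4 nonzero rows, so rank(C) = 4.
The column space has dimension equal to the rank: 4.

4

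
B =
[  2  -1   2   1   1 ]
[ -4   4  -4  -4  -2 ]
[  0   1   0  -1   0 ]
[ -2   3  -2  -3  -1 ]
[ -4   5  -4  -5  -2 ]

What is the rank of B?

Row reduce to echelon form.
R2 ← R2 + (2)·R1: [0, 2, 0, -2, 0]
R4 ← R4 + R1: [0, 2, 0, -2, 0]
R5 ← R5 + (2)·R1: [0, 3, 0, -3, 0]
R3 ← R3 − (1/2)·R2: [0, 0, 0, 0, 0]
R4 ← R4 − R2: [0, 0, 0, 0, 0]
R5 ← R5 − (3/2)·R2: [0, 0, 0, 0, 0]
Echelon form has 2 nonzero rows, so rank(B) = 2.

2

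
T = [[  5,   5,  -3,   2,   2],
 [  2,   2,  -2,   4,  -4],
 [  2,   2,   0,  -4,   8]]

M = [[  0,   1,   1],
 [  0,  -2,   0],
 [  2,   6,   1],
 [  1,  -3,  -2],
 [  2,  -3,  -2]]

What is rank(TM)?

2

First compute TM:
[[  0, -35,  -6],
 [ -8, -14,   0],
 [ 12, -14,  -6]]
Now row reduce the product.
Swap R1 ↔ R2
R3 ← R3 + (3/2)·R1: [0, -35, -6]
R3 ← R3 − R2: [0, 0, 0]
2 nonzero rows, so rank(TM) = 2.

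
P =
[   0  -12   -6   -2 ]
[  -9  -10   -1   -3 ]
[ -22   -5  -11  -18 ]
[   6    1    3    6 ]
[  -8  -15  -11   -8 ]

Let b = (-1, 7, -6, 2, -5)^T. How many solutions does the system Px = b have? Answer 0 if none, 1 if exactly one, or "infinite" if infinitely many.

0

Row reduce the augmented matrix [P | b].
Swap R1 ↔ R2
R3 ← R3 − (22/9)·R1: [0, 175/9, -77/9, -32/3, -208/9]
R4 ← R4 + (2/3)·R1: [0, -17/3, 7/3, 4, 20/3]
R5 ← R5 − (8/9)·R1: [0, -55/9, -91/9, -16/3, -101/9]
R3 ← R3 + (175/108)·R2: [0, 0, -329/18, -751/54, -2671/108]
R4 ← R4 − (17/36)·R2: [0, 0, 31/6, 89/18, 257/36]
R5 ← R5 − (55/108)·R2: [0, 0, -127/18, -233/54, -1157/108]
R4 ← R4 + (93/329)·R3: [0, 0, 0, 1000/987, 146/987]
R5 ← R5 − (127/329)·R3: [0, 0, 0, 1040/987, -1151/987]
R5 ← R5 − (26/25)·R4: [0, 0, 0, 0, -33/25]
The echelon form has 5 nonzero rows; the last pivot sits in the augmented column, so rank(P) = 4 but rank([P|b]) = 5.
Since the ranks differ, the system is inconsistent.
It has no solutions.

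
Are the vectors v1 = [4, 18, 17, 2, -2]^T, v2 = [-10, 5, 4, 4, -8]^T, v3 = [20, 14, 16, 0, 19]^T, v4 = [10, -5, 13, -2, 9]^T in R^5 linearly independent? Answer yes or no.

Form the matrix with these vectors as rows and row reduce.
R2 ← R2 + (5/2)·R1: [0, 50, 93/2, 9, -13]
R3 ← R3 − (5)·R1: [0, -76, -69, -10, 29]
R4 ← R4 − (5/2)·R1: [0, -50, -59/2, -7, 14]
R3 ← R3 + (38/25)·R2: [0, 0, 42/25, 92/25, 231/25]
R4 ← R4 + R2: [0, 0, 17, 2, 1]
R4 ← R4 − (425/42)·R3: [0, 0, 0, -740/21, -185/2]
4 nonzero rows, so the 4 vectors span a space of dimension 4.
Since 4 = 4, the vectors are linearly independent.

yes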